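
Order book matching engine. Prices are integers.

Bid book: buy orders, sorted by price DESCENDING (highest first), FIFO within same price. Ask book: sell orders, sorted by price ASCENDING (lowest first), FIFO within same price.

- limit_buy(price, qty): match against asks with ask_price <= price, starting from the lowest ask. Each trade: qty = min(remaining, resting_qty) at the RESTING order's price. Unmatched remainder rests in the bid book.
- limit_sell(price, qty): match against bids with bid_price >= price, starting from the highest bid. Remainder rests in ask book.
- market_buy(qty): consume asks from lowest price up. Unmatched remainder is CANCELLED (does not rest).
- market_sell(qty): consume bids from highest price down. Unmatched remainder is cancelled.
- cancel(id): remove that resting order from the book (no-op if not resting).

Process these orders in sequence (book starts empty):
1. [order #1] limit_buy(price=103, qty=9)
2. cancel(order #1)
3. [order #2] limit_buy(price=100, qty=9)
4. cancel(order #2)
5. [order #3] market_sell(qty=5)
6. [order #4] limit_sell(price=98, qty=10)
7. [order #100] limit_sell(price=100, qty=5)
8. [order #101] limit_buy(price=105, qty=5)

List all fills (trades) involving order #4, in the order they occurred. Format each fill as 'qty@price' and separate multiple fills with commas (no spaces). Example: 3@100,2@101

Answer: 5@98

Derivation:
After op 1 [order #1] limit_buy(price=103, qty=9): fills=none; bids=[#1:9@103] asks=[-]
After op 2 cancel(order #1): fills=none; bids=[-] asks=[-]
After op 3 [order #2] limit_buy(price=100, qty=9): fills=none; bids=[#2:9@100] asks=[-]
After op 4 cancel(order #2): fills=none; bids=[-] asks=[-]
After op 5 [order #3] market_sell(qty=5): fills=none; bids=[-] asks=[-]
After op 6 [order #4] limit_sell(price=98, qty=10): fills=none; bids=[-] asks=[#4:10@98]
After op 7 [order #100] limit_sell(price=100, qty=5): fills=none; bids=[-] asks=[#4:10@98 #100:5@100]
After op 8 [order #101] limit_buy(price=105, qty=5): fills=#101x#4:5@98; bids=[-] asks=[#4:5@98 #100:5@100]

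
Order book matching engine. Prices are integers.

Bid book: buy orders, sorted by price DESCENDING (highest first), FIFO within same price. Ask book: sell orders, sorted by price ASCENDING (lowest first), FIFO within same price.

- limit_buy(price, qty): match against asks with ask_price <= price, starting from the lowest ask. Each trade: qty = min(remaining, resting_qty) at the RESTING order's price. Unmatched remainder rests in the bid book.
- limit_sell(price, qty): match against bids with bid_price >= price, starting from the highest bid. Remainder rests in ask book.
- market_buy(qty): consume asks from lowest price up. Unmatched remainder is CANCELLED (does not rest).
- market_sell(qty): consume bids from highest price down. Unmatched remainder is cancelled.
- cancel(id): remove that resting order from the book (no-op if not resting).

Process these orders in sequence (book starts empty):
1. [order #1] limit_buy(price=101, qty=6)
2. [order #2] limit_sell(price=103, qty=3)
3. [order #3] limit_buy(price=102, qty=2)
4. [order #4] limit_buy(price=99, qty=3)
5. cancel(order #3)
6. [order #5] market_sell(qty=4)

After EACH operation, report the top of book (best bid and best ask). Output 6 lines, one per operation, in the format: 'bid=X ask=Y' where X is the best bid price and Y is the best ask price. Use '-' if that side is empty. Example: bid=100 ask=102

After op 1 [order #1] limit_buy(price=101, qty=6): fills=none; bids=[#1:6@101] asks=[-]
After op 2 [order #2] limit_sell(price=103, qty=3): fills=none; bids=[#1:6@101] asks=[#2:3@103]
After op 3 [order #3] limit_buy(price=102, qty=2): fills=none; bids=[#3:2@102 #1:6@101] asks=[#2:3@103]
After op 4 [order #4] limit_buy(price=99, qty=3): fills=none; bids=[#3:2@102 #1:6@101 #4:3@99] asks=[#2:3@103]
After op 5 cancel(order #3): fills=none; bids=[#1:6@101 #4:3@99] asks=[#2:3@103]
After op 6 [order #5] market_sell(qty=4): fills=#1x#5:4@101; bids=[#1:2@101 #4:3@99] asks=[#2:3@103]

Answer: bid=101 ask=-
bid=101 ask=103
bid=102 ask=103
bid=102 ask=103
bid=101 ask=103
bid=101 ask=103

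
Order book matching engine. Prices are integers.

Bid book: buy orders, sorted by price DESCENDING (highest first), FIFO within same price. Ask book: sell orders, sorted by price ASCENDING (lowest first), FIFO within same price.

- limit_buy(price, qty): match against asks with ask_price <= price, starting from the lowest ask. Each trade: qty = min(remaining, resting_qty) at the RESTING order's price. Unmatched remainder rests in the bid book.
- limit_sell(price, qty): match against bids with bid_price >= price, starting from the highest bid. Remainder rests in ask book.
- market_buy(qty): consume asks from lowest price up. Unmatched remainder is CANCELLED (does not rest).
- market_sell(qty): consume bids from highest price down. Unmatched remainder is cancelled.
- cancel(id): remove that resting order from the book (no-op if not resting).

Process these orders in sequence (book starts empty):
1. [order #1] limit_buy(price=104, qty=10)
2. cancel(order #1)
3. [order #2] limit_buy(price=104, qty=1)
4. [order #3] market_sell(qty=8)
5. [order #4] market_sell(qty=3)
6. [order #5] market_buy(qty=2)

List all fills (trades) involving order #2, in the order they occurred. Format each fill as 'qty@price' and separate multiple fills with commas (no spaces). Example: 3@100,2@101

After op 1 [order #1] limit_buy(price=104, qty=10): fills=none; bids=[#1:10@104] asks=[-]
After op 2 cancel(order #1): fills=none; bids=[-] asks=[-]
After op 3 [order #2] limit_buy(price=104, qty=1): fills=none; bids=[#2:1@104] asks=[-]
After op 4 [order #3] market_sell(qty=8): fills=#2x#3:1@104; bids=[-] asks=[-]
After op 5 [order #4] market_sell(qty=3): fills=none; bids=[-] asks=[-]
After op 6 [order #5] market_buy(qty=2): fills=none; bids=[-] asks=[-]

Answer: 1@104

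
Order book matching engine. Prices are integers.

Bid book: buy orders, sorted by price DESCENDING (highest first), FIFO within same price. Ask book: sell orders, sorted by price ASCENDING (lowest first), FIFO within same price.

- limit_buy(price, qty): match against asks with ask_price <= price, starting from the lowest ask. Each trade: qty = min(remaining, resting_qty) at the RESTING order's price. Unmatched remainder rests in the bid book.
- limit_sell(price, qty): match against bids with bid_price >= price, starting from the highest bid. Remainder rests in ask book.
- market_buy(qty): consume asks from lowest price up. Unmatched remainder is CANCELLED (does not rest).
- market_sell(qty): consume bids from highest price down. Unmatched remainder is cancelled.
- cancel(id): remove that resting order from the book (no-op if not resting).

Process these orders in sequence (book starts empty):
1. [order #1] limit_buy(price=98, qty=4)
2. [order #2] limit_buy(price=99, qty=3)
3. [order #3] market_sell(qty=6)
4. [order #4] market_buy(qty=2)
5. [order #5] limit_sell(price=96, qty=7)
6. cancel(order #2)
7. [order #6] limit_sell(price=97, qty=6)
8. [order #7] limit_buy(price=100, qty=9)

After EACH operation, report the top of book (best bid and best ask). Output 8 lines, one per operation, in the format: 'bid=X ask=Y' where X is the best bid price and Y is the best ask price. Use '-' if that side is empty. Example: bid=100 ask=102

After op 1 [order #1] limit_buy(price=98, qty=4): fills=none; bids=[#1:4@98] asks=[-]
After op 2 [order #2] limit_buy(price=99, qty=3): fills=none; bids=[#2:3@99 #1:4@98] asks=[-]
After op 3 [order #3] market_sell(qty=6): fills=#2x#3:3@99 #1x#3:3@98; bids=[#1:1@98] asks=[-]
After op 4 [order #4] market_buy(qty=2): fills=none; bids=[#1:1@98] asks=[-]
After op 5 [order #5] limit_sell(price=96, qty=7): fills=#1x#5:1@98; bids=[-] asks=[#5:6@96]
After op 6 cancel(order #2): fills=none; bids=[-] asks=[#5:6@96]
After op 7 [order #6] limit_sell(price=97, qty=6): fills=none; bids=[-] asks=[#5:6@96 #6:6@97]
After op 8 [order #7] limit_buy(price=100, qty=9): fills=#7x#5:6@96 #7x#6:3@97; bids=[-] asks=[#6:3@97]

Answer: bid=98 ask=-
bid=99 ask=-
bid=98 ask=-
bid=98 ask=-
bid=- ask=96
bid=- ask=96
bid=- ask=96
bid=- ask=97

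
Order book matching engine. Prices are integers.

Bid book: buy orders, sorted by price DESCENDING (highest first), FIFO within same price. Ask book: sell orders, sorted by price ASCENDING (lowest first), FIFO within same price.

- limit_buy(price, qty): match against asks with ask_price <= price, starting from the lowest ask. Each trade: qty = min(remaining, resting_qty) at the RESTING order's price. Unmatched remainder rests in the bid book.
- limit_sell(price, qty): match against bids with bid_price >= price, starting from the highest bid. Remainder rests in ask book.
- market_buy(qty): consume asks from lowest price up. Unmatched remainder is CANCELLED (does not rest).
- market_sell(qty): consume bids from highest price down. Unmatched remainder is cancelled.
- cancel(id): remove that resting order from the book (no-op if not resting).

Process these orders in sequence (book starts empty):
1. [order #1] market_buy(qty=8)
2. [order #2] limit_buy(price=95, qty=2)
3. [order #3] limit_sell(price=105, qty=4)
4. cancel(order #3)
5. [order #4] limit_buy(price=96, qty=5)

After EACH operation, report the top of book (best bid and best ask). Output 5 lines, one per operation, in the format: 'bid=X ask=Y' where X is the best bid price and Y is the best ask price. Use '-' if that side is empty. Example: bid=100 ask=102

Answer: bid=- ask=-
bid=95 ask=-
bid=95 ask=105
bid=95 ask=-
bid=96 ask=-

Derivation:
After op 1 [order #1] market_buy(qty=8): fills=none; bids=[-] asks=[-]
After op 2 [order #2] limit_buy(price=95, qty=2): fills=none; bids=[#2:2@95] asks=[-]
After op 3 [order #3] limit_sell(price=105, qty=4): fills=none; bids=[#2:2@95] asks=[#3:4@105]
After op 4 cancel(order #3): fills=none; bids=[#2:2@95] asks=[-]
After op 5 [order #4] limit_buy(price=96, qty=5): fills=none; bids=[#4:5@96 #2:2@95] asks=[-]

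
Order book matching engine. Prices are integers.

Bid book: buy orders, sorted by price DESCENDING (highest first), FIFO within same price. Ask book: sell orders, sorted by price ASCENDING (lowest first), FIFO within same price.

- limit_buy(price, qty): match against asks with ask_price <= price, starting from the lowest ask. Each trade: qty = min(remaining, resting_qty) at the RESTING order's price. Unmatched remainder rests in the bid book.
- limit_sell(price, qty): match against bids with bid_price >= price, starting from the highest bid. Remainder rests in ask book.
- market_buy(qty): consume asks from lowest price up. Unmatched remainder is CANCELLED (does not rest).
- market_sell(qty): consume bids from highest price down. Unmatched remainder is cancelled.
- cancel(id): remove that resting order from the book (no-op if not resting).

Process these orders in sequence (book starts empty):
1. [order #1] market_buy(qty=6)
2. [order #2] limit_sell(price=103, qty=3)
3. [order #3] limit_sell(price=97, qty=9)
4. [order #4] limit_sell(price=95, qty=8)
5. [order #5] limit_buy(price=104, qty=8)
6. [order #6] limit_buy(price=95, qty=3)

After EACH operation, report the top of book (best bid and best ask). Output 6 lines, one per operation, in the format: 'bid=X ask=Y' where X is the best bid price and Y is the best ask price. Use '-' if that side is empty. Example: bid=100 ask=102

After op 1 [order #1] market_buy(qty=6): fills=none; bids=[-] asks=[-]
After op 2 [order #2] limit_sell(price=103, qty=3): fills=none; bids=[-] asks=[#2:3@103]
After op 3 [order #3] limit_sell(price=97, qty=9): fills=none; bids=[-] asks=[#3:9@97 #2:3@103]
After op 4 [order #4] limit_sell(price=95, qty=8): fills=none; bids=[-] asks=[#4:8@95 #3:9@97 #2:3@103]
After op 5 [order #5] limit_buy(price=104, qty=8): fills=#5x#4:8@95; bids=[-] asks=[#3:9@97 #2:3@103]
After op 6 [order #6] limit_buy(price=95, qty=3): fills=none; bids=[#6:3@95] asks=[#3:9@97 #2:3@103]

Answer: bid=- ask=-
bid=- ask=103
bid=- ask=97
bid=- ask=95
bid=- ask=97
bid=95 ask=97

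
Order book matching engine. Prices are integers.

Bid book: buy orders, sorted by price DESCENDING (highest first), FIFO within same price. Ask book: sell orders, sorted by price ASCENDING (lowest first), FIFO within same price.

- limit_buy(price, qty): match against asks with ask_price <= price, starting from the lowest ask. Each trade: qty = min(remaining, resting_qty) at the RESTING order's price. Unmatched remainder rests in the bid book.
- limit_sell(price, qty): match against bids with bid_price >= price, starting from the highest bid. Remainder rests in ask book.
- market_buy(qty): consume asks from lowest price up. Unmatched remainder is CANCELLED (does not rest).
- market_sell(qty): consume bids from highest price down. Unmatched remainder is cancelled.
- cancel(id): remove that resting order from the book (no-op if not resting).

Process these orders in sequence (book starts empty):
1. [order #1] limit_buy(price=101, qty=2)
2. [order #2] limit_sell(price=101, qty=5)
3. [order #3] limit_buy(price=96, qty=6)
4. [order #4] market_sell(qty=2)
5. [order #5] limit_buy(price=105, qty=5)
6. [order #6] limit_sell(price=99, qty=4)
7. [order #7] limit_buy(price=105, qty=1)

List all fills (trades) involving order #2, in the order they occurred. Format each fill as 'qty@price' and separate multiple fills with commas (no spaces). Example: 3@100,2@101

Answer: 2@101,3@101

Derivation:
After op 1 [order #1] limit_buy(price=101, qty=2): fills=none; bids=[#1:2@101] asks=[-]
After op 2 [order #2] limit_sell(price=101, qty=5): fills=#1x#2:2@101; bids=[-] asks=[#2:3@101]
After op 3 [order #3] limit_buy(price=96, qty=6): fills=none; bids=[#3:6@96] asks=[#2:3@101]
After op 4 [order #4] market_sell(qty=2): fills=#3x#4:2@96; bids=[#3:4@96] asks=[#2:3@101]
After op 5 [order #5] limit_buy(price=105, qty=5): fills=#5x#2:3@101; bids=[#5:2@105 #3:4@96] asks=[-]
After op 6 [order #6] limit_sell(price=99, qty=4): fills=#5x#6:2@105; bids=[#3:4@96] asks=[#6:2@99]
After op 7 [order #7] limit_buy(price=105, qty=1): fills=#7x#6:1@99; bids=[#3:4@96] asks=[#6:1@99]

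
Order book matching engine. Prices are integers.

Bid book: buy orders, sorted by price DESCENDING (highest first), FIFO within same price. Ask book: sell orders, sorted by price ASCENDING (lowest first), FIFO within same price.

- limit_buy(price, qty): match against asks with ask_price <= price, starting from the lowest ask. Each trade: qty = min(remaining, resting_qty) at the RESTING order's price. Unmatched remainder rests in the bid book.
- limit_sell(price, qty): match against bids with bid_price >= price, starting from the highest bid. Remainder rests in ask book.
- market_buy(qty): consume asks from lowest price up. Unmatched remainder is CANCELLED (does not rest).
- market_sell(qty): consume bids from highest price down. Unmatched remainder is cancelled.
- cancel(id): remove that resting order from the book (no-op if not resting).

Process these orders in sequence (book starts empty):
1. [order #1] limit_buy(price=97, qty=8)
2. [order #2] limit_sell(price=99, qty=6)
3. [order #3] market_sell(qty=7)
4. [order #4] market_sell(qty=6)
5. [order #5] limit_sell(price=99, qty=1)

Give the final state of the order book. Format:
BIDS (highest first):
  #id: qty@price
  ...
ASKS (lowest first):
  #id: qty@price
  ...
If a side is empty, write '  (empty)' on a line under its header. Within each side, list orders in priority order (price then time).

After op 1 [order #1] limit_buy(price=97, qty=8): fills=none; bids=[#1:8@97] asks=[-]
After op 2 [order #2] limit_sell(price=99, qty=6): fills=none; bids=[#1:8@97] asks=[#2:6@99]
After op 3 [order #3] market_sell(qty=7): fills=#1x#3:7@97; bids=[#1:1@97] asks=[#2:6@99]
After op 4 [order #4] market_sell(qty=6): fills=#1x#4:1@97; bids=[-] asks=[#2:6@99]
After op 5 [order #5] limit_sell(price=99, qty=1): fills=none; bids=[-] asks=[#2:6@99 #5:1@99]

Answer: BIDS (highest first):
  (empty)
ASKS (lowest first):
  #2: 6@99
  #5: 1@99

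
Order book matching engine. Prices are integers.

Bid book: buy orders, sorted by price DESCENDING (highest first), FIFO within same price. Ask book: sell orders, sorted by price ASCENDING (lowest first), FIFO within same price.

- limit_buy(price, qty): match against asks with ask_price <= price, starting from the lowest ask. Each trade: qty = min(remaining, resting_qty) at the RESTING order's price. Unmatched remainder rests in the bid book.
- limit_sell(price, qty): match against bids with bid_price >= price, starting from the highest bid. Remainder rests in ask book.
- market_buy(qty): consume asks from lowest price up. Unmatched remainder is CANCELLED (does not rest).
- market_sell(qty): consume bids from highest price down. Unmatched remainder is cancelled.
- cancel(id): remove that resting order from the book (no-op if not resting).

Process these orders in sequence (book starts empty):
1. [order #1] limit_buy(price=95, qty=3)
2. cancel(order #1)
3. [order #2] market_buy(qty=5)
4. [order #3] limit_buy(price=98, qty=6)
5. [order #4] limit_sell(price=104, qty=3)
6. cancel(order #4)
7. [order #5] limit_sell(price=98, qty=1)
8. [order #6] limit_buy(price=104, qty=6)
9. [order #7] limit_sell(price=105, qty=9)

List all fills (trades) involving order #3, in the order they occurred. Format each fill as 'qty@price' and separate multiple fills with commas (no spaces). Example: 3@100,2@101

After op 1 [order #1] limit_buy(price=95, qty=3): fills=none; bids=[#1:3@95] asks=[-]
After op 2 cancel(order #1): fills=none; bids=[-] asks=[-]
After op 3 [order #2] market_buy(qty=5): fills=none; bids=[-] asks=[-]
After op 4 [order #3] limit_buy(price=98, qty=6): fills=none; bids=[#3:6@98] asks=[-]
After op 5 [order #4] limit_sell(price=104, qty=3): fills=none; bids=[#3:6@98] asks=[#4:3@104]
After op 6 cancel(order #4): fills=none; bids=[#3:6@98] asks=[-]
After op 7 [order #5] limit_sell(price=98, qty=1): fills=#3x#5:1@98; bids=[#3:5@98] asks=[-]
After op 8 [order #6] limit_buy(price=104, qty=6): fills=none; bids=[#6:6@104 #3:5@98] asks=[-]
After op 9 [order #7] limit_sell(price=105, qty=9): fills=none; bids=[#6:6@104 #3:5@98] asks=[#7:9@105]

Answer: 1@98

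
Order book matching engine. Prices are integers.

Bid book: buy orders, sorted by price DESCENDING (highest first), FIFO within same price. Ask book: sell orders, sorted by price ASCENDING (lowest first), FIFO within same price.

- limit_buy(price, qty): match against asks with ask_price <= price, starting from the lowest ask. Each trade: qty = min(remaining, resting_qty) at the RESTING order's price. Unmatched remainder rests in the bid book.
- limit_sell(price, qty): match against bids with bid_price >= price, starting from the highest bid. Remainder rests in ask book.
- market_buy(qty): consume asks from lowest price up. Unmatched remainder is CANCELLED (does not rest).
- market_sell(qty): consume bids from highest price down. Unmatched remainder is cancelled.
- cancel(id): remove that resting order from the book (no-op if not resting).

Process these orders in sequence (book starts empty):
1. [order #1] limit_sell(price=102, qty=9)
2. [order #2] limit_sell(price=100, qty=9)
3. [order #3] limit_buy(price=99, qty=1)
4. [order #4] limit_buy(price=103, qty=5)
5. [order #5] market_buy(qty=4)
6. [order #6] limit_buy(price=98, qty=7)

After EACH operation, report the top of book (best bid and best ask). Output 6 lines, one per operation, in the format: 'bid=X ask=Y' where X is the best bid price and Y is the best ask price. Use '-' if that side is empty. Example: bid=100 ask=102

Answer: bid=- ask=102
bid=- ask=100
bid=99 ask=100
bid=99 ask=100
bid=99 ask=102
bid=99 ask=102

Derivation:
After op 1 [order #1] limit_sell(price=102, qty=9): fills=none; bids=[-] asks=[#1:9@102]
After op 2 [order #2] limit_sell(price=100, qty=9): fills=none; bids=[-] asks=[#2:9@100 #1:9@102]
After op 3 [order #3] limit_buy(price=99, qty=1): fills=none; bids=[#3:1@99] asks=[#2:9@100 #1:9@102]
After op 4 [order #4] limit_buy(price=103, qty=5): fills=#4x#2:5@100; bids=[#3:1@99] asks=[#2:4@100 #1:9@102]
After op 5 [order #5] market_buy(qty=4): fills=#5x#2:4@100; bids=[#3:1@99] asks=[#1:9@102]
After op 6 [order #6] limit_buy(price=98, qty=7): fills=none; bids=[#3:1@99 #6:7@98] asks=[#1:9@102]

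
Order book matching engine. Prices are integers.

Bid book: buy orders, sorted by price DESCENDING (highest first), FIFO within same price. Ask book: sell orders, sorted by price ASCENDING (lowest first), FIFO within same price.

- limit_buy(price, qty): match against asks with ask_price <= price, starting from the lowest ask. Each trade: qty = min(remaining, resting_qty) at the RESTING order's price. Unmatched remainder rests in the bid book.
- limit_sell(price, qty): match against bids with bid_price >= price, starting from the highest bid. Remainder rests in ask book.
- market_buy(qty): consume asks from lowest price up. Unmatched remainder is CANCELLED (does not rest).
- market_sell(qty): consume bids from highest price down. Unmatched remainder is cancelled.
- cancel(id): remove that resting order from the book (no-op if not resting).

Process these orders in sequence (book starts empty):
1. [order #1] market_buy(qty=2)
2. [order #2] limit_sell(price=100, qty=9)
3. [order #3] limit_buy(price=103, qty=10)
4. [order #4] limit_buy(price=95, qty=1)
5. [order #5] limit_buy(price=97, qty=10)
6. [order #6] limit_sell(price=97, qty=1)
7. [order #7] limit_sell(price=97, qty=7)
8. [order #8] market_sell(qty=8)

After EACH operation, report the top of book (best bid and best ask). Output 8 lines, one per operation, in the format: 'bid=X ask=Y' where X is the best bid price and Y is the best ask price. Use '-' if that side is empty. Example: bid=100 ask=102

After op 1 [order #1] market_buy(qty=2): fills=none; bids=[-] asks=[-]
After op 2 [order #2] limit_sell(price=100, qty=9): fills=none; bids=[-] asks=[#2:9@100]
After op 3 [order #3] limit_buy(price=103, qty=10): fills=#3x#2:9@100; bids=[#3:1@103] asks=[-]
After op 4 [order #4] limit_buy(price=95, qty=1): fills=none; bids=[#3:1@103 #4:1@95] asks=[-]
After op 5 [order #5] limit_buy(price=97, qty=10): fills=none; bids=[#3:1@103 #5:10@97 #4:1@95] asks=[-]
After op 6 [order #6] limit_sell(price=97, qty=1): fills=#3x#6:1@103; bids=[#5:10@97 #4:1@95] asks=[-]
After op 7 [order #7] limit_sell(price=97, qty=7): fills=#5x#7:7@97; bids=[#5:3@97 #4:1@95] asks=[-]
After op 8 [order #8] market_sell(qty=8): fills=#5x#8:3@97 #4x#8:1@95; bids=[-] asks=[-]

Answer: bid=- ask=-
bid=- ask=100
bid=103 ask=-
bid=103 ask=-
bid=103 ask=-
bid=97 ask=-
bid=97 ask=-
bid=- ask=-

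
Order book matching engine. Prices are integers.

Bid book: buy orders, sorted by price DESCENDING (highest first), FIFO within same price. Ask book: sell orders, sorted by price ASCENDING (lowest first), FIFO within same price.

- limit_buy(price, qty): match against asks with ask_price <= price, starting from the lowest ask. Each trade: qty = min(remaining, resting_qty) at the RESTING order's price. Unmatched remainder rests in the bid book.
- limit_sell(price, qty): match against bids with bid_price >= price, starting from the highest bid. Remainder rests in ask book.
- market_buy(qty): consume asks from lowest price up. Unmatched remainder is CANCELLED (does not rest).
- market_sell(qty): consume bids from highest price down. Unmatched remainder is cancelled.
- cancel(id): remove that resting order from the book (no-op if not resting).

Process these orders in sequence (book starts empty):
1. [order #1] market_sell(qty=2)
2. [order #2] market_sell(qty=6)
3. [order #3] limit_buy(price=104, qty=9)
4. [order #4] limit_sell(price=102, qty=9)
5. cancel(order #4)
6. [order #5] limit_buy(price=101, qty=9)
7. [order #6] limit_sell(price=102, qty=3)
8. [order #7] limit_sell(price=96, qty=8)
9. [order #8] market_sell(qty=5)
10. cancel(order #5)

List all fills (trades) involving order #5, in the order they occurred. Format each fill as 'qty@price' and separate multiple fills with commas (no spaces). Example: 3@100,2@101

After op 1 [order #1] market_sell(qty=2): fills=none; bids=[-] asks=[-]
After op 2 [order #2] market_sell(qty=6): fills=none; bids=[-] asks=[-]
After op 3 [order #3] limit_buy(price=104, qty=9): fills=none; bids=[#3:9@104] asks=[-]
After op 4 [order #4] limit_sell(price=102, qty=9): fills=#3x#4:9@104; bids=[-] asks=[-]
After op 5 cancel(order #4): fills=none; bids=[-] asks=[-]
After op 6 [order #5] limit_buy(price=101, qty=9): fills=none; bids=[#5:9@101] asks=[-]
After op 7 [order #6] limit_sell(price=102, qty=3): fills=none; bids=[#5:9@101] asks=[#6:3@102]
After op 8 [order #7] limit_sell(price=96, qty=8): fills=#5x#7:8@101; bids=[#5:1@101] asks=[#6:3@102]
After op 9 [order #8] market_sell(qty=5): fills=#5x#8:1@101; bids=[-] asks=[#6:3@102]
After op 10 cancel(order #5): fills=none; bids=[-] asks=[#6:3@102]

Answer: 8@101,1@101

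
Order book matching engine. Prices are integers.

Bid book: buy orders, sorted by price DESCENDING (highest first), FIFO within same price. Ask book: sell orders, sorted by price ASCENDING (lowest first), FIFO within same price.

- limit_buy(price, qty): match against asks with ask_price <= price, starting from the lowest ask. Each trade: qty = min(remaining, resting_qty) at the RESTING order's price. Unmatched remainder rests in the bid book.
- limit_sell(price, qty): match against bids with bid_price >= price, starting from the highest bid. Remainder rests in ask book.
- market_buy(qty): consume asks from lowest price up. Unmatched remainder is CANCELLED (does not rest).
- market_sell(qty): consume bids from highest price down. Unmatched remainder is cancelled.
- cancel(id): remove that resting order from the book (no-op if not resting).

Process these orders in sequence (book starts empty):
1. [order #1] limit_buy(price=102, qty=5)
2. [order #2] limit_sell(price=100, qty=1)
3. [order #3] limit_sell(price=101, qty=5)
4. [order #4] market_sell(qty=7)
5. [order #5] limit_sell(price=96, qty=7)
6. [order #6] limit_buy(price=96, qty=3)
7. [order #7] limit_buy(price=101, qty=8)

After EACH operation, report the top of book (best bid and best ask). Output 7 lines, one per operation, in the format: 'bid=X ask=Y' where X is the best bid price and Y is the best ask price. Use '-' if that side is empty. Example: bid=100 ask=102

After op 1 [order #1] limit_buy(price=102, qty=5): fills=none; bids=[#1:5@102] asks=[-]
After op 2 [order #2] limit_sell(price=100, qty=1): fills=#1x#2:1@102; bids=[#1:4@102] asks=[-]
After op 3 [order #3] limit_sell(price=101, qty=5): fills=#1x#3:4@102; bids=[-] asks=[#3:1@101]
After op 4 [order #4] market_sell(qty=7): fills=none; bids=[-] asks=[#3:1@101]
After op 5 [order #5] limit_sell(price=96, qty=7): fills=none; bids=[-] asks=[#5:7@96 #3:1@101]
After op 6 [order #6] limit_buy(price=96, qty=3): fills=#6x#5:3@96; bids=[-] asks=[#5:4@96 #3:1@101]
After op 7 [order #7] limit_buy(price=101, qty=8): fills=#7x#5:4@96 #7x#3:1@101; bids=[#7:3@101] asks=[-]

Answer: bid=102 ask=-
bid=102 ask=-
bid=- ask=101
bid=- ask=101
bid=- ask=96
bid=- ask=96
bid=101 ask=-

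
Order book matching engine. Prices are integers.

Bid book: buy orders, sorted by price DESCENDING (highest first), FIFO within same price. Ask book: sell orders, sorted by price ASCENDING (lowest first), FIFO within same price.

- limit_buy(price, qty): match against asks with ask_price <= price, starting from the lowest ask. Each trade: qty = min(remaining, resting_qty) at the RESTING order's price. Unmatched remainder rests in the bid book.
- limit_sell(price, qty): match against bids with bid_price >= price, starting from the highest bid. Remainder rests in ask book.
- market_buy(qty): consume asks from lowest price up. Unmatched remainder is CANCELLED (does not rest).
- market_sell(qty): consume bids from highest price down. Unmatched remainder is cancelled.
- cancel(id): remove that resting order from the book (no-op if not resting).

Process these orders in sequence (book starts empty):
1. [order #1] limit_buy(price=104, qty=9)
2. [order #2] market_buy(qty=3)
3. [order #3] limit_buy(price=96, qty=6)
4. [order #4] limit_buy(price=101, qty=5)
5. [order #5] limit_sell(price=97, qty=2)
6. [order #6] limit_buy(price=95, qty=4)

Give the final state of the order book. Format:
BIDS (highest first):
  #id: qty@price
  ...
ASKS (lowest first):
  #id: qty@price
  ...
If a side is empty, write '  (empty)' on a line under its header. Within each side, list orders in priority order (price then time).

After op 1 [order #1] limit_buy(price=104, qty=9): fills=none; bids=[#1:9@104] asks=[-]
After op 2 [order #2] market_buy(qty=3): fills=none; bids=[#1:9@104] asks=[-]
After op 3 [order #3] limit_buy(price=96, qty=6): fills=none; bids=[#1:9@104 #3:6@96] asks=[-]
After op 4 [order #4] limit_buy(price=101, qty=5): fills=none; bids=[#1:9@104 #4:5@101 #3:6@96] asks=[-]
After op 5 [order #5] limit_sell(price=97, qty=2): fills=#1x#5:2@104; bids=[#1:7@104 #4:5@101 #3:6@96] asks=[-]
After op 6 [order #6] limit_buy(price=95, qty=4): fills=none; bids=[#1:7@104 #4:5@101 #3:6@96 #6:4@95] asks=[-]

Answer: BIDS (highest first):
  #1: 7@104
  #4: 5@101
  #3: 6@96
  #6: 4@95
ASKS (lowest first):
  (empty)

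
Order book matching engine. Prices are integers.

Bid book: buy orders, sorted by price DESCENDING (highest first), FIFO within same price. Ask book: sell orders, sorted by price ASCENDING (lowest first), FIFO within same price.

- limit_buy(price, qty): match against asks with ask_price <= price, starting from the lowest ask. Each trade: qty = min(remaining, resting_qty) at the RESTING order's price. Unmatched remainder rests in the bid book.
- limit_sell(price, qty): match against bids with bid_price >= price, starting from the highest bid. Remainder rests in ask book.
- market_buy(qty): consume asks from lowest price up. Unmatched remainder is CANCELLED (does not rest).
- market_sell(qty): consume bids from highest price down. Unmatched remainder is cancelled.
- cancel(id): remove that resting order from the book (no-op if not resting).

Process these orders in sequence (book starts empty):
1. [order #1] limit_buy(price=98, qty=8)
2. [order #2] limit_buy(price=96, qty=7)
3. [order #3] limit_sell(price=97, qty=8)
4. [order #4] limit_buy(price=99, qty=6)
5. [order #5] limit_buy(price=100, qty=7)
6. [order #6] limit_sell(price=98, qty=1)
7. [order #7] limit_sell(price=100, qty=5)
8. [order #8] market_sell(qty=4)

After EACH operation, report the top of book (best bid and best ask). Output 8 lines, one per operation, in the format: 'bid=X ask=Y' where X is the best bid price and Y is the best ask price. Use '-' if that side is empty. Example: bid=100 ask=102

After op 1 [order #1] limit_buy(price=98, qty=8): fills=none; bids=[#1:8@98] asks=[-]
After op 2 [order #2] limit_buy(price=96, qty=7): fills=none; bids=[#1:8@98 #2:7@96] asks=[-]
After op 3 [order #3] limit_sell(price=97, qty=8): fills=#1x#3:8@98; bids=[#2:7@96] asks=[-]
After op 4 [order #4] limit_buy(price=99, qty=6): fills=none; bids=[#4:6@99 #2:7@96] asks=[-]
After op 5 [order #5] limit_buy(price=100, qty=7): fills=none; bids=[#5:7@100 #4:6@99 #2:7@96] asks=[-]
After op 6 [order #6] limit_sell(price=98, qty=1): fills=#5x#6:1@100; bids=[#5:6@100 #4:6@99 #2:7@96] asks=[-]
After op 7 [order #7] limit_sell(price=100, qty=5): fills=#5x#7:5@100; bids=[#5:1@100 #4:6@99 #2:7@96] asks=[-]
After op 8 [order #8] market_sell(qty=4): fills=#5x#8:1@100 #4x#8:3@99; bids=[#4:3@99 #2:7@96] asks=[-]

Answer: bid=98 ask=-
bid=98 ask=-
bid=96 ask=-
bid=99 ask=-
bid=100 ask=-
bid=100 ask=-
bid=100 ask=-
bid=99 ask=-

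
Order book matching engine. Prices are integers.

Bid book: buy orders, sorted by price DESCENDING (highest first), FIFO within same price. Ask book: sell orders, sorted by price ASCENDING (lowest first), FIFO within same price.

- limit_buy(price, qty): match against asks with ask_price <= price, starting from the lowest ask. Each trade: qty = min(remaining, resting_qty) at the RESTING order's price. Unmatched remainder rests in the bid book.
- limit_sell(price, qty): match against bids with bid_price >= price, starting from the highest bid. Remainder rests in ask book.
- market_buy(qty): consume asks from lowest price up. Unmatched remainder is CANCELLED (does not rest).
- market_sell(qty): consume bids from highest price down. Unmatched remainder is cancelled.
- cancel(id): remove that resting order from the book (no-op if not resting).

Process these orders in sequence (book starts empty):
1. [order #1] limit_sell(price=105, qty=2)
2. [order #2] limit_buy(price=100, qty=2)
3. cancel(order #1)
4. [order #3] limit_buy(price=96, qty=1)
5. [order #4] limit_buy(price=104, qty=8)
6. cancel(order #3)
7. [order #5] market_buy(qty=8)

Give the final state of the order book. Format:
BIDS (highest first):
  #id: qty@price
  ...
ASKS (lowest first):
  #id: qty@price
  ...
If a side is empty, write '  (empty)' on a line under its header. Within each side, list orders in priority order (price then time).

Answer: BIDS (highest first):
  #4: 8@104
  #2: 2@100
ASKS (lowest first):
  (empty)

Derivation:
After op 1 [order #1] limit_sell(price=105, qty=2): fills=none; bids=[-] asks=[#1:2@105]
After op 2 [order #2] limit_buy(price=100, qty=2): fills=none; bids=[#2:2@100] asks=[#1:2@105]
After op 3 cancel(order #1): fills=none; bids=[#2:2@100] asks=[-]
After op 4 [order #3] limit_buy(price=96, qty=1): fills=none; bids=[#2:2@100 #3:1@96] asks=[-]
After op 5 [order #4] limit_buy(price=104, qty=8): fills=none; bids=[#4:8@104 #2:2@100 #3:1@96] asks=[-]
After op 6 cancel(order #3): fills=none; bids=[#4:8@104 #2:2@100] asks=[-]
After op 7 [order #5] market_buy(qty=8): fills=none; bids=[#4:8@104 #2:2@100] asks=[-]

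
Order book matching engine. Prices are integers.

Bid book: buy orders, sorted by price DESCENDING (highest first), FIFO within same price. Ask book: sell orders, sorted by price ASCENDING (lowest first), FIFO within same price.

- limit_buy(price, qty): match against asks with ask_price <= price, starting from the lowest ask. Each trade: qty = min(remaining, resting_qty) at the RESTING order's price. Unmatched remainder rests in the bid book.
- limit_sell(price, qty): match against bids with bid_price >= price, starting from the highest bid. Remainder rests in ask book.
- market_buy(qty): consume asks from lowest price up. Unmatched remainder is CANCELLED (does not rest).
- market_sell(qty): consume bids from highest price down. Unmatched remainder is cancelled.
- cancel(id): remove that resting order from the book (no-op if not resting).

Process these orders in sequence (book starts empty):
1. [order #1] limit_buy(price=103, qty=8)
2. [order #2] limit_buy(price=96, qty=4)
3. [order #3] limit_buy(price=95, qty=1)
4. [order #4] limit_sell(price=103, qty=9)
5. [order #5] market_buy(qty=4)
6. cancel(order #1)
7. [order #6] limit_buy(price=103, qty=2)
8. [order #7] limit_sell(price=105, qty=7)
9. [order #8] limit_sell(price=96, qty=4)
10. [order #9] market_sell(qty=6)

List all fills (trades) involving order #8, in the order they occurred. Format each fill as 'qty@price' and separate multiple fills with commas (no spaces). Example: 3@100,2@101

Answer: 2@103,2@96

Derivation:
After op 1 [order #1] limit_buy(price=103, qty=8): fills=none; bids=[#1:8@103] asks=[-]
After op 2 [order #2] limit_buy(price=96, qty=4): fills=none; bids=[#1:8@103 #2:4@96] asks=[-]
After op 3 [order #3] limit_buy(price=95, qty=1): fills=none; bids=[#1:8@103 #2:4@96 #3:1@95] asks=[-]
After op 4 [order #4] limit_sell(price=103, qty=9): fills=#1x#4:8@103; bids=[#2:4@96 #3:1@95] asks=[#4:1@103]
After op 5 [order #5] market_buy(qty=4): fills=#5x#4:1@103; bids=[#2:4@96 #3:1@95] asks=[-]
After op 6 cancel(order #1): fills=none; bids=[#2:4@96 #3:1@95] asks=[-]
After op 7 [order #6] limit_buy(price=103, qty=2): fills=none; bids=[#6:2@103 #2:4@96 #3:1@95] asks=[-]
After op 8 [order #7] limit_sell(price=105, qty=7): fills=none; bids=[#6:2@103 #2:4@96 #3:1@95] asks=[#7:7@105]
After op 9 [order #8] limit_sell(price=96, qty=4): fills=#6x#8:2@103 #2x#8:2@96; bids=[#2:2@96 #3:1@95] asks=[#7:7@105]
After op 10 [order #9] market_sell(qty=6): fills=#2x#9:2@96 #3x#9:1@95; bids=[-] asks=[#7:7@105]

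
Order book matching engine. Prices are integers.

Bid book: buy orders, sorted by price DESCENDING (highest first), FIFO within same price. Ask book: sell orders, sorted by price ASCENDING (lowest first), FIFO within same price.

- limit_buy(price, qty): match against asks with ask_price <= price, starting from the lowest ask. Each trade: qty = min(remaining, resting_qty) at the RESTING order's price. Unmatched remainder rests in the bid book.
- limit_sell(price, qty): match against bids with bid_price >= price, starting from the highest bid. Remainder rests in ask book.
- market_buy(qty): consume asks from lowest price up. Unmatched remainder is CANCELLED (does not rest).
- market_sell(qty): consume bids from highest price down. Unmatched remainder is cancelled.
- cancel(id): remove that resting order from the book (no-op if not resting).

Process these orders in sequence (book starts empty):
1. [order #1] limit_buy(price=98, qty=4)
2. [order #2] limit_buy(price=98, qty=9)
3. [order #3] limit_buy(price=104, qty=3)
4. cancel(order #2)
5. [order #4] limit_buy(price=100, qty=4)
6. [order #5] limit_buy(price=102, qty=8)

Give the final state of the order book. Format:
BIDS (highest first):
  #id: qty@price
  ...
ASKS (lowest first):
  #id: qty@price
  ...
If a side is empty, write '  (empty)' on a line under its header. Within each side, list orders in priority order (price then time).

After op 1 [order #1] limit_buy(price=98, qty=4): fills=none; bids=[#1:4@98] asks=[-]
After op 2 [order #2] limit_buy(price=98, qty=9): fills=none; bids=[#1:4@98 #2:9@98] asks=[-]
After op 3 [order #3] limit_buy(price=104, qty=3): fills=none; bids=[#3:3@104 #1:4@98 #2:9@98] asks=[-]
After op 4 cancel(order #2): fills=none; bids=[#3:3@104 #1:4@98] asks=[-]
After op 5 [order #4] limit_buy(price=100, qty=4): fills=none; bids=[#3:3@104 #4:4@100 #1:4@98] asks=[-]
After op 6 [order #5] limit_buy(price=102, qty=8): fills=none; bids=[#3:3@104 #5:8@102 #4:4@100 #1:4@98] asks=[-]

Answer: BIDS (highest first):
  #3: 3@104
  #5: 8@102
  #4: 4@100
  #1: 4@98
ASKS (lowest first):
  (empty)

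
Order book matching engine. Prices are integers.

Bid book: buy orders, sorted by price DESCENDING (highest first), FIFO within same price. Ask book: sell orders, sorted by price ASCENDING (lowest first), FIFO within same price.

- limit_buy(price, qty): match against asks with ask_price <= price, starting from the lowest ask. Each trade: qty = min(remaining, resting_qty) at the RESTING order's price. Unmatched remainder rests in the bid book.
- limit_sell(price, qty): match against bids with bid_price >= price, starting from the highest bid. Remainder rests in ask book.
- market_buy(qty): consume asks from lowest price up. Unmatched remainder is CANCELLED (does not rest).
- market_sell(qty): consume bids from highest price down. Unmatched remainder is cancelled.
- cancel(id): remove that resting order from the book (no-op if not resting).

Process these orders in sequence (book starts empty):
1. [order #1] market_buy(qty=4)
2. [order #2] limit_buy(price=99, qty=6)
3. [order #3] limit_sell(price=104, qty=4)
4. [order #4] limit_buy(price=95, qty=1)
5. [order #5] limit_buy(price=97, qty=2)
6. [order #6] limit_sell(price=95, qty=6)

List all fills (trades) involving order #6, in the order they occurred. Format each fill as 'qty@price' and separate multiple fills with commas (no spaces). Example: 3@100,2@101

Answer: 6@99

Derivation:
After op 1 [order #1] market_buy(qty=4): fills=none; bids=[-] asks=[-]
After op 2 [order #2] limit_buy(price=99, qty=6): fills=none; bids=[#2:6@99] asks=[-]
After op 3 [order #3] limit_sell(price=104, qty=4): fills=none; bids=[#2:6@99] asks=[#3:4@104]
After op 4 [order #4] limit_buy(price=95, qty=1): fills=none; bids=[#2:6@99 #4:1@95] asks=[#3:4@104]
After op 5 [order #5] limit_buy(price=97, qty=2): fills=none; bids=[#2:6@99 #5:2@97 #4:1@95] asks=[#3:4@104]
After op 6 [order #6] limit_sell(price=95, qty=6): fills=#2x#6:6@99; bids=[#5:2@97 #4:1@95] asks=[#3:4@104]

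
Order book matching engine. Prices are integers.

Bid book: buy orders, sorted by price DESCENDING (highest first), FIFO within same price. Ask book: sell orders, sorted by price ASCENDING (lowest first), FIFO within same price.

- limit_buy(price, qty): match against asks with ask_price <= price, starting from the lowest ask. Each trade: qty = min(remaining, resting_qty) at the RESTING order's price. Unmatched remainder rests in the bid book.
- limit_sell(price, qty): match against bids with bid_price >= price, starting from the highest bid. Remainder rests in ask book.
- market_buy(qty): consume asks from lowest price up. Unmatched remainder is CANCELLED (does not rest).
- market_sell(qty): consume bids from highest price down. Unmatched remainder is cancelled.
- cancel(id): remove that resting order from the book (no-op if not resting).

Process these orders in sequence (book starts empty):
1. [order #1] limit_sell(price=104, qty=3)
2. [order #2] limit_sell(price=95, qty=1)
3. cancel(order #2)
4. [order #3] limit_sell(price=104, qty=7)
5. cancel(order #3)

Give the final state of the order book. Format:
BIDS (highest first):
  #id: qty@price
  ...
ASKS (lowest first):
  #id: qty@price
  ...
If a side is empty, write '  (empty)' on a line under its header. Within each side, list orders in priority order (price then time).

After op 1 [order #1] limit_sell(price=104, qty=3): fills=none; bids=[-] asks=[#1:3@104]
After op 2 [order #2] limit_sell(price=95, qty=1): fills=none; bids=[-] asks=[#2:1@95 #1:3@104]
After op 3 cancel(order #2): fills=none; bids=[-] asks=[#1:3@104]
After op 4 [order #3] limit_sell(price=104, qty=7): fills=none; bids=[-] asks=[#1:3@104 #3:7@104]
After op 5 cancel(order #3): fills=none; bids=[-] asks=[#1:3@104]

Answer: BIDS (highest first):
  (empty)
ASKS (lowest first):
  #1: 3@104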